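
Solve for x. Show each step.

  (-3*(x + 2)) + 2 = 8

Step 1. [(-3*(x + 2)) + 2 = 8] +2 is outermost — subtract 2 both sides. So sub: -3*(x + 2) = 6.
Step 2. [-3*(x + 2) = 6] LHS = -3·(…); ÷-3 both sides ⇒ div: x + 2 = -2.
Step 3. [x + 2 = -2] 2 comes off first (subtract 2), so sub: x = -4.

Answer: x ∈ {-4}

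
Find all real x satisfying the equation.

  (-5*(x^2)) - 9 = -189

Step 1. [(-5*(x^2)) - 9 = -189] the outer -9 inverts by adding 9. So sub: -5*(x^2) = -180.
Step 2. [-5*(x^2) = -180] -5 out front; divide by -5. So div: x^2 = 36.
Step 3. [x^2 = 36] 36 ≥ 0, LHS is (·)² — take ±√ ⇒ sqrt: x = 6 or -6.

Answer: x ∈ {-6, 6}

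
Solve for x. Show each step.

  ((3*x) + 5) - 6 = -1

Step 1. [((3*x) + 5) - 6 = -1] -6 is outermost — add 6 both sides ⇒ sub: (3*x) + 5 = 5.
Step 2. [(3*x) + 5 = 5] 5 comes off first (subtract 5). So sub: 3*x = 0.
Step 3. [3*x = 0] 3 out front; divide by 3. So div: x = 0.

Answer: x ∈ {0}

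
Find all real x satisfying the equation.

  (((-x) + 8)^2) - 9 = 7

Step 1. [(((-x) + 8)^2) - 9 = 7] add 9: x sits inside (… - 9), so sub: ((-x) + 8)^2 = 16.
Step 2. [((-x) + 8)^2 = 16] √ both sides: 16 ≥ 0 gives two branches. So sqrt: (-x) + 8 = 4 or -4.
Step 3. [(-x) + 8 = 4 or -4] the outer +8 inverts by subtracting 8, so sub: -x = -4 or -12.
Step 4. [-x = -4 or -12] leading − — multiply by −1 ⇒ neg: x = 4 or 12.

Answer: x ∈ {4, 12}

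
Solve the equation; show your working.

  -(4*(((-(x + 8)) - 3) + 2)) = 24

Step 1. [-(4*(((-(x + 8)) - 3) + 2)) = 24] flip signs both sides, so neg: 4*(((-(x + 8)) - 3) + 2) = -24.
Step 2. [4*(((-(x + 8)) - 3) + 2) = -24] LHS = 4·(…); ÷4 both sides ⇒ div: ((-(x + 8)) - 3) + 2 = -6.
Step 3. [((-(x + 8)) - 3) + 2 = -6] the outer +2 inverts by subtracting 2. So sub: (-(x + 8)) - 3 = -8.
Step 4. [(-(x + 8)) - 3 = -8] -3 is outermost — add 3 both sides ⇒ sub: -(x + 8) = -5.
Step 5. [-(x + 8) = -5] flip signs both sides, so neg: x + 8 = 5.
Step 6. [x + 8 = 5] 8 comes off first (subtract 8) ⇒ sub: x = -3.

Answer: x ∈ {-3}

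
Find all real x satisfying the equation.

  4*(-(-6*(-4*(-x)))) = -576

Step 1. [4*(-(-6*(-4*(-x)))) = -576] leading coefficient 4: divide by 4. So div: -(-6*(-4*(-x))) = -144.
Step 2. [-(-6*(-4*(-x))) = -144] leading − — multiply by −1 ⇒ neg: -6*(-4*(-x)) = 144.
Step 3. [-6*(-4*(-x)) = 144] LHS = -6·(…); ÷-6 both sides. So div: -4*(-x) = -24.
Step 4. [-4*(-x) = -24] -4 out front; divide by -4 ⇒ div: -x = 6.
Step 5. [-x = 6] LHS negated; negate both sides ⇒ neg: x = -6.

Answer: x ∈ {-6}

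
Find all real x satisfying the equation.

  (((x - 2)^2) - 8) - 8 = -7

Step 1. [(((x - 2)^2) - 8) - 8 = -7] the outer -8 inverts by adding 8 ⇒ sub: ((x - 2)^2) - 8 = 1.
Step 2. [((x - 2)^2) - 8 = 1] the outer -8 inverts by adding 8 ⇒ sub: (x - 2)^2 = 9.
Step 3. [(x - 2)^2 = 9] 9 ≥ 0, LHS is (·)² — take ±√, so sqrt: x - 2 = 3 or -3.
Step 4. [x - 2 = 3 or -3] 2 comes off first (add 2). So sub: x = 5 or -1.

Answer: x ∈ {-1, 5}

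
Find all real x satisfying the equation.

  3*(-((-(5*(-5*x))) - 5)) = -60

Step 1. [3*(-((-(5*(-5*x))) - 5)) = -60] leading coefficient 3: divide by 3. So div: -((-(5*(-5*x))) - 5) = -20.
Step 2. [-((-(5*(-5*x))) - 5) = -20] LHS negated; negate both sides. So neg: (-(5*(-5*x))) - 5 = 20.
Step 3. [(-(5*(-5*x))) - 5 = 20] add 5: x sits inside (… - 5) ⇒ sub: -(5*(-5*x)) = 25.
Step 4. [-(5*(-5*x)) = 25] LHS negated; negate both sides, so neg: 5*(-5*x) = -25.
Step 5. [5*(-5*x) = -25] 5 out front; divide by 5 ⇒ div: -5*x = -5.
Step 6. [-5*x = -5] -5·(inner) — divide through by -5 ⇒ div: x = 1.

Answer: x ∈ {1}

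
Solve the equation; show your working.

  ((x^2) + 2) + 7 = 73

Step 1. [((x^2) + 2) + 7 = 73] the outer +7 inverts by subtracting 7 ⇒ sub: (x^2) + 2 = 66.
Step 2. [(x^2) + 2 = 66] peel the +2: subtract 2 from each side. So sub: x^2 = 64.
Step 3. [x^2 = 64] 64 ≥ 0, LHS is (·)² — take ±√ ⇒ sqrt: x = 8 or -8.

Answer: x ∈ {-8, 8}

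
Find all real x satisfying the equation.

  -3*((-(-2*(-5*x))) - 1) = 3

Step 1. [-3*((-(-2*(-5*x))) - 1) = 3] -3·(inner) — divide through by -3. So div: (-(-2*(-5*x))) - 1 = -1.
Step 2. [(-(-2*(-5*x))) - 1 = -1] add 1: x sits inside (… - 1) ⇒ sub: -(-2*(-5*x)) = 0.
Step 3. [-(-2*(-5*x)) = 0] LHS negated; negate both sides ⇒ neg: -2*(-5*x) = 0.
Step 4. [-2*(-5*x) = 0] -2 out front; divide by -2. So div: -5*x = 0.
Step 5. [-5*x = 0] leading coefficient -5: divide by -5 ⇒ div: x = 0.

Answer: x ∈ {0}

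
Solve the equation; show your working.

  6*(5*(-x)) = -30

Step 1. [6*(5*(-x)) = -30] LHS = 6·(…); ÷6 both sides ⇒ div: 5*(-x) = -5.
Step 2. [5*(-x) = -5] LHS = 5·(…); ÷5 both sides, so div: -x = -1.
Step 3. [-x = -1] flip signs both sides, so neg: x = 1.

Answer: x ∈ {1}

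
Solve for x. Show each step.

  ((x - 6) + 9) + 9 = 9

Step 1. [((x - 6) + 9) + 9 = 9] peel the +9: subtract 9 from each side, so sub: (x - 6) + 9 = 0.
Step 2. [(x - 6) + 9 = 0] 9 comes off first (subtract 9) ⇒ sub: x - 6 = -9.
Step 3. [x - 6 = -9] the outer -6 inverts by adding 6. So sub: x = -3.

Answer: x ∈ {-3}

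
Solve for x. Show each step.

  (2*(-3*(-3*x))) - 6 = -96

Step 1. [(2*(-3*(-3*x))) - 6 = -96] common factor 2 (LHS and -96) — divide through. So factor: (-3*(-3*x)) - 3 = -48.
Step 2. [(-3*(-3*x)) - 3 = -48] -3 divides every term; factor it out, so factor: (-3*x) + 1 = 16.
Step 3. [(-3*x) + 1 = 16] subtract 1: x sits inside (… + 1). So sub: -3*x = 15.
Step 4. [-3*x = 15] divide by the outer -3. So div: x = -5.

Answer: x ∈ {-5}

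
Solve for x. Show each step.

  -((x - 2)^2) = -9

Step 1. [-((x - 2)^2) = -9] flip signs both sides. So neg: (x - 2)^2 = 9.
Step 2. [(x - 2)^2 = 9] 9 ≥ 0, LHS is (·)² — take ±√ ⇒ sqrt: x - 2 = 3 or -3.
Step 3. [x - 2 = 3 or -3] 2 comes off first (add 2) ⇒ sub: x = 5 or -1.

Answer: x ∈ {-1, 5}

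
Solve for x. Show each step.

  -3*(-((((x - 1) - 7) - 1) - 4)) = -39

Step 1. [-3*(-((((x - 1) - 7) - 1) - 4)) = -39] leading coefficient -3: divide by -3 ⇒ div: -((((x - 1) - 7) - 1) - 4) = 13.
Step 2. [-((((x - 1) - 7) - 1) - 4) = 13] leading − — multiply by −1, so neg: (((x - 1) - 7) - 1) - 4 = -13.
Step 3. [(((x - 1) - 7) - 1) - 4 = -13] the outer -4 inverts by adding 4, so sub: ((x - 1) - 7) - 1 = -9.
Step 4. [((x - 1) - 7) - 1 = -9] peel the -1: add 1 from each side. So sub: (x - 1) - 7 = -8.
Step 5. [(x - 1) - 7 = -8] the outer -7 inverts by adding 7 ⇒ sub: x - 1 = -1.
Step 6. [x - 1 = -1] the outer -1 inverts by adding 1 ⇒ sub: x = 0.

Answer: x ∈ {0}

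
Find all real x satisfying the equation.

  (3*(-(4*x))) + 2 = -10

Step 1. [(3*(-(4*x))) + 2 = -10] subtract 2: x sits inside (… + 2). So sub: 3*(-(4*x)) = -12.
Step 2. [3*(-(4*x)) = -12] 3·(inner) — divide through by 3. So div: -(4*x) = -4.
Step 3. [-(4*x) = -4] leading − — multiply by −1, so neg: 4*x = 4.
Step 4. [4*x = 4] divide by the outer 4 ⇒ div: x = 1.

Answer: x ∈ {1}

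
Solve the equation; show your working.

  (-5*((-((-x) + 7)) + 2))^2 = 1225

Step 1. [(-5*((-((-x) + 7)) + 2))^2 = 1225] 1225 ≥ 0, LHS is (·)² — take ±√ ⇒ sqrt: -5*((-((-x) + 7)) + 2) = 35 or -35.
Step 2. [-5*((-((-x) + 7)) + 2) = 35 or -35] -5·(inner) — divide through by -5. So div: (-((-x) + 7)) + 2 = -7 or 7.
Step 3. [(-((-x) + 7)) + 2 = -7 or 7] 2 comes off first (subtract 2). So sub: -((-x) + 7) = -9 or 5.
Step 4. [-((-x) + 7) = -9 or 5] leading − — multiply by −1. So neg: (-x) + 7 = 9 or -5.
Step 5. [(-x) + 7 = 9 or -5] subtract 7: x sits inside (… + 7). So sub: -x = 2 or -12.
Step 6. [-x = 2 or -12] flip signs both sides. So neg: x = -2 or 12.

Answer: x ∈ {-2, 12}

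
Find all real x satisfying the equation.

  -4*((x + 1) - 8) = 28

Step 1. [-4*((x + 1) - 8) = 28] -4 out front; divide by -4, so div: (x + 1) - 8 = -7.
Step 2. [(x + 1) - 8 = -7] add 8: x sits inside (… - 8) ⇒ sub: x + 1 = 1.
Step 3. [x + 1 = 1] 1 comes off first (subtract 1), so sub: x = 0.

Answer: x ∈ {0}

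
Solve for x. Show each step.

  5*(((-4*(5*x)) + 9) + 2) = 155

Step 1. [5*(((-4*(5*x)) + 9) + 2) = 155] LHS = 5·(…); ÷5 both sides ⇒ div: ((-4*(5*x)) + 9) + 2 = 31.
Step 2. [((-4*(5*x)) + 9) + 2 = 31] +2 is outermost — subtract 2 both sides. So sub: (-4*(5*x)) + 9 = 29.
Step 3. [(-4*(5*x)) + 9 = 29] +9 is outermost — subtract 9 both sides. So sub: -4*(5*x) = 20.
Step 4. [-4*(5*x) = 20] -4 out front; divide by -4 ⇒ div: 5*x = -5.
Step 5. [5*x = -5] 5 out front; divide by 5. So div: x = -1.

Answer: x ∈ {-1}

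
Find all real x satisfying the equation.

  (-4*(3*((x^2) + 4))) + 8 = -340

Step 1. [(-4*(3*((x^2) + 4))) + 8 = -340] the outer +8 inverts by subtracting 8 ⇒ sub: -4*(3*((x^2) + 4)) = -348.
Step 2. [-4*(3*((x^2) + 4)) = -348] LHS = -4·(…); ÷-4 both sides, so div: 3*((x^2) + 4) = 87.
Step 3. [3*((x^2) + 4) = 87] LHS = 3·(…); ÷3 both sides. So div: (x^2) + 4 = 29.
Step 4. [(x^2) + 4 = 29] 4 comes off first (subtract 4), so sub: x^2 = 25.
Step 5. [x^2 = 25] √ both sides: 25 ≥ 0 gives two branches ⇒ sqrt: x = 5 or -5.

Answer: x ∈ {-5, 5}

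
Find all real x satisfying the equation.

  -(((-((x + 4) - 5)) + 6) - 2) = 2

Step 1. [-(((-((x + 4) - 5)) + 6) - 2) = 2] LHS negated; negate both sides ⇒ neg: ((-((x + 4) - 5)) + 6) - 2 = -2.
Step 2. [((-((x + 4) - 5)) + 6) - 2 = -2] peel the -2: add 2 from each side ⇒ sub: (-((x + 4) - 5)) + 6 = 0.
Step 3. [(-((x + 4) - 5)) + 6 = 0] peel the +6: subtract 6 from each side ⇒ sub: -((x + 4) - 5) = -6.
Step 4. [-((x + 4) - 5) = -6] flip signs both sides. So neg: (x + 4) - 5 = 6.
Step 5. [(x + 4) - 5 = 6] the outer -5 inverts by adding 5 ⇒ sub: x + 4 = 11.
Step 6. [x + 4 = 11] the outer +4 inverts by subtracting 4 ⇒ sub: x = 7.

Answer: x ∈ {7}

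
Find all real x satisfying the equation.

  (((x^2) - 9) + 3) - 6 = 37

Step 1. [(((x^2) - 9) + 3) - 6 = 37] peel the -6: add 6 from each side, so sub: ((x^2) - 9) + 3 = 43.
Step 2. [((x^2) - 9) + 3 = 43] peel the +3: subtract 3 from each side. So sub: (x^2) - 9 = 40.
Step 3. [(x^2) - 9 = 40] the outer -9 inverts by adding 9 ⇒ sub: x^2 = 49.
Step 4. [x^2 = 49] LHS squared, RHS 49 ≥ 0: apply √ (±), so sqrt: x = 7 or -7.

Answer: x ∈ {-7, 7}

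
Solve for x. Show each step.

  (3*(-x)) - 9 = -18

Step 1. [(3*(-x)) - 9 = -18] 3 | LHS and 3 | -18: pull 3 out. So factor: (-x) - 3 = -6.
Step 2. [(-x) - 3 = -6] add 3: x sits inside (… - 3). So sub: -x = -3.
Step 3. [-x = -3] leading − — multiply by −1. So neg: x = 3.

Answer: x ∈ {3}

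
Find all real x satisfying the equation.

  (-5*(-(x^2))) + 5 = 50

Step 1. [(-5*(-(x^2))) + 5 = 50] -5 divides every term; factor it out, so factor: (-(x^2)) - 1 = -10.
Step 2. [(-(x^2)) - 1 = -10] the outer -1 inverts by adding 1, so sub: -(x^2) = -9.
Step 3. [-(x^2) = -9] flip signs both sides ⇒ neg: x^2 = 9.
Step 4. [x^2 = 9] LHS squared, RHS 9 ≥ 0: apply √ (±), so sqrt: x = 3 or -3.

Answer: x ∈ {-3, 3}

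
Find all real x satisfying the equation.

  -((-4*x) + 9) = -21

Step 1. [-((-4*x) + 9) = -21] LHS negated; negate both sides, so neg: (-4*x) + 9 = 21.
Step 2. [(-4*x) + 9 = 21] subtract 9: x sits inside (… + 9), so sub: -4*x = 12.
Step 3. [-4*x = 12] -4 out front; divide by -4 ⇒ div: x = -3.

Answer: x ∈ {-3}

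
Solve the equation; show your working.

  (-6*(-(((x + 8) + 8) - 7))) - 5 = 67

Step 1. [(-6*(-(((x + 8) + 8) - 7))) - 5 = 67] 5 comes off first (add 5), so sub: -6*(-(((x + 8) + 8) - 7)) = 72.
Step 2. [-6*(-(((x + 8) + 8) - 7)) = 72] -6·(inner) — divide through by -6 ⇒ div: -(((x + 8) + 8) - 7) = -12.
Step 3. [-(((x + 8) + 8) - 7) = -12] flip signs both sides. So neg: ((x + 8) + 8) - 7 = 12.
Step 4. [((x + 8) + 8) - 7 = 12] the outer -7 inverts by adding 7. So sub: (x + 8) + 8 = 19.
Step 5. [(x + 8) + 8 = 19] peel the +8: subtract 8 from each side, so sub: x + 8 = 11.
Step 6. [x + 8 = 11] the outer +8 inverts by subtracting 8 ⇒ sub: x = 3.

Answer: x ∈ {3}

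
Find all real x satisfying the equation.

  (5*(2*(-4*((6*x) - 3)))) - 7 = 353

Step 1. [(5*(2*(-4*((6*x) - 3)))) - 7 = 353] peel the -7: add 7 from each side ⇒ sub: 5*(2*(-4*((6*x) - 3))) = 360.
Step 2. [5*(2*(-4*((6*x) - 3))) = 360] 5 out front; divide by 5. So div: 2*(-4*((6*x) - 3)) = 72.
Step 3. [2*(-4*((6*x) - 3)) = 72] LHS = 2·(…); ÷2 both sides. So div: -4*((6*x) - 3) = 36.
Step 4. [-4*((6*x) - 3) = 36] -4 out front; divide by -4, so div: (6*x) - 3 = -9.
Step 5. [(6*x) - 3 = -9] peel the -3: add 3 from each side ⇒ sub: 6*x = -6.
Step 6. [6*x = -6] 6 out front; divide by 6, so div: x = -1.

Answer: x ∈ {-1}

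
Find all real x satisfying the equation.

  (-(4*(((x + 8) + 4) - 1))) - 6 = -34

Step 1. [(-(4*(((x + 8) + 4) - 1))) - 6 = -34] -6 is outermost — add 6 both sides ⇒ sub: -(4*(((x + 8) + 4) - 1)) = -28.
Step 2. [-(4*(((x + 8) + 4) - 1)) = -28] LHS negated; negate both sides ⇒ neg: 4*(((x + 8) + 4) - 1) = 28.
Step 3. [4*(((x + 8) + 4) - 1) = 28] LHS = 4·(…); ÷4 both sides ⇒ div: ((x + 8) + 4) - 1 = 7.
Step 4. [((x + 8) + 4) - 1 = 7] the outer -1 inverts by adding 1. So sub: (x + 8) + 4 = 8.
Step 5. [(x + 8) + 4 = 8] peel the +4: subtract 4 from each side, so sub: x + 8 = 4.
Step 6. [x + 8 = 4] subtract 8: x sits inside (… + 8). So sub: x = -4.

Answer: x ∈ {-4}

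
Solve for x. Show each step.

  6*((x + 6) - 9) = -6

Step 1. [6*((x + 6) - 9) = -6] leading coefficient 6: divide by 6 ⇒ div: (x + 6) - 9 = -1.
Step 2. [(x + 6) - 9 = -1] -9 is outermost — add 9 both sides, so sub: x + 6 = 8.
Step 3. [x + 6 = 8] subtract 6: x sits inside (… + 6). So sub: x = 2.

Answer: x ∈ {2}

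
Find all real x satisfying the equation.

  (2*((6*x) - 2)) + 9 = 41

Step 1. [(2*((6*x) - 2)) + 9 = 41] peel the +9: subtract 9 from each side, so sub: 2*((6*x) - 2) = 32.
Step 2. [2*((6*x) - 2) = 32] 2·(inner) — divide through by 2 ⇒ div: (6*x) - 2 = 16.
Step 3. [(6*x) - 2 = 16] the outer -2 inverts by adding 2, so sub: 6*x = 18.
Step 4. [6*x = 18] 6 out front; divide by 6, so div: x = 3.

Answer: x ∈ {3}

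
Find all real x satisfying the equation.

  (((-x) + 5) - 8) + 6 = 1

Step 1. [(((-x) + 5) - 8) + 6 = 1] peel the +6: subtract 6 from each side, so sub: ((-x) + 5) - 8 = -5.
Step 2. [((-x) + 5) - 8 = -5] -8 is outermost — add 8 both sides ⇒ sub: (-x) + 5 = 3.
Step 3. [(-x) + 5 = 3] subtract 5: x sits inside (… + 5), so sub: -x = -2.
Step 4. [-x = -2] flip signs both sides ⇒ neg: x = 2.

Answer: x ∈ {2}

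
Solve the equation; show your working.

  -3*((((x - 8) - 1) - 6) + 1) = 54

Step 1. [-3*((((x - 8) - 1) - 6) + 1) = 54] -3 out front; divide by -3. So div: (((x - 8) - 1) - 6) + 1 = -18.
Step 2. [(((x - 8) - 1) - 6) + 1 = -18] the outer +1 inverts by subtracting 1. So sub: ((x - 8) - 1) - 6 = -19.
Step 3. [((x - 8) - 1) - 6 = -19] peel the -6: add 6 from each side ⇒ sub: (x - 8) - 1 = -13.
Step 4. [(x - 8) - 1 = -13] peel the -1: add 1 from each side. So sub: x - 8 = -12.
Step 5. [x - 8 = -12] -8 is outermost — add 8 both sides ⇒ sub: x = -4.

Answer: x ∈ {-4}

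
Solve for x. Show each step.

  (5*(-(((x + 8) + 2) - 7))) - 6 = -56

Step 1. [(5*(-(((x + 8) + 2) - 7))) - 6 = -56] peel the -6: add 6 from each side ⇒ sub: 5*(-(((x + 8) + 2) - 7)) = -50.
Step 2. [5*(-(((x + 8) + 2) - 7)) = -50] LHS = 5·(…); ÷5 both sides, so div: -(((x + 8) + 2) - 7) = -10.
Step 3. [-(((x + 8) + 2) - 7) = -10] leading − — multiply by −1 ⇒ neg: ((x + 8) + 2) - 7 = 10.
Step 4. [((x + 8) + 2) - 7 = 10] add 7: x sits inside (… - 7), so sub: (x + 8) + 2 = 17.
Step 5. [(x + 8) + 2 = 17] the outer +2 inverts by subtracting 2 ⇒ sub: x + 8 = 15.
Step 6. [x + 8 = 15] subtract 8: x sits inside (… + 8), so sub: x = 7.

Answer: x ∈ {7}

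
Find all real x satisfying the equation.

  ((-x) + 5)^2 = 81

Step 1. [((-x) + 5)^2 = 81] LHS squared, RHS 81 ≥ 0: apply √ (±) ⇒ sqrt: (-x) + 5 = 9 or -9.
Step 2. [(-x) + 5 = 9 or -9] +5 is outermost — subtract 5 both sides ⇒ sub: -x = 4 or -14.
Step 3. [-x = 4 or -14] flip signs both sides ⇒ neg: x = -4 or 14.

Answer: x ∈ {-4, 14}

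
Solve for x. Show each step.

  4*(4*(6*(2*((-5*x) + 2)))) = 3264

Step 1. [4*(4*(6*(2*((-5*x) + 2)))) = 3264] divide by the outer 4. So div: 4*(6*(2*((-5*x) + 2))) = 816.
Step 2. [4*(6*(2*((-5*x) + 2))) = 816] 4 out front; divide by 4, so div: 6*(2*((-5*x) + 2)) = 204.
Step 3. [6*(2*((-5*x) + 2)) = 204] 6·(inner) — divide through by 6. So div: 2*((-5*x) + 2) = 34.
Step 4. [2*((-5*x) + 2) = 34] divide by the outer 2, so div: (-5*x) + 2 = 17.
Step 5. [(-5*x) + 2 = 17] the outer +2 inverts by subtracting 2, so sub: -5*x = 15.
Step 6. [-5*x = 15] leading coefficient -5: divide by -5. So div: x = -3.

Answer: x ∈ {-3}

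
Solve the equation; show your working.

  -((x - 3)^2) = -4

Step 1. [-((x - 3)^2) = -4] LHS negated; negate both sides ⇒ neg: (x - 3)^2 = 4.
Step 2. [(x - 3)^2 = 4] LHS squared, RHS 4 ≥ 0: apply √ (±) ⇒ sqrt: x - 3 = 2 or -2.
Step 3. [x - 3 = 2 or -2] peel the -3: add 3 from each side ⇒ sub: x = 5 or 1.

Answer: x ∈ {1, 5}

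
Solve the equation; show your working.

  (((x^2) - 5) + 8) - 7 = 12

Step 1. [(((x^2) - 5) + 8) - 7 = 12] peel the -7: add 7 from each side ⇒ sub: ((x^2) - 5) + 8 = 19.
Step 2. [((x^2) - 5) + 8 = 19] subtract 8: x sits inside (… + 8) ⇒ sub: (x^2) - 5 = 11.
Step 3. [(x^2) - 5 = 11] the outer -5 inverts by adding 5. So sub: x^2 = 16.
Step 4. [x^2 = 16] √ both sides: 16 ≥ 0 gives two branches, so sqrt: x = 4 or -4.

Answer: x ∈ {-4, 4}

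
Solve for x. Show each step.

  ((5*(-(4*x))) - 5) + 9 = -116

Step 1. [((5*(-(4*x))) - 5) + 9 = -116] +9 is outermost — subtract 9 both sides, so sub: (5*(-(4*x))) - 5 = -125.
Step 2. [(5*(-(4*x))) - 5 = -125] the outer -5 inverts by adding 5 ⇒ sub: 5*(-(4*x)) = -120.
Step 3. [5*(-(4*x)) = -120] LHS = 5·(…); ÷5 both sides, so div: -(4*x) = -24.
Step 4. [-(4*x) = -24] leading − — multiply by −1 ⇒ neg: 4*x = 24.
Step 5. [4*x = 24] leading coefficient 4: divide by 4. So div: x = 6.

Answer: x ∈ {6}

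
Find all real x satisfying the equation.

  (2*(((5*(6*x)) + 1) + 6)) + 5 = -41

Step 1. [(2*(((5*(6*x)) + 1) + 6)) + 5 = -41] 5 comes off first (subtract 5). So sub: 2*(((5*(6*x)) + 1) + 6) = -46.
Step 2. [2*(((5*(6*x)) + 1) + 6) = -46] LHS = 2·(…); ÷2 both sides, so div: ((5*(6*x)) + 1) + 6 = -23.
Step 3. [((5*(6*x)) + 1) + 6 = -23] the outer +6 inverts by subtracting 6, so sub: (5*(6*x)) + 1 = -29.
Step 4. [(5*(6*x)) + 1 = -29] peel the +1: subtract 1 from each side. So sub: 5*(6*x) = -30.
Step 5. [5*(6*x) = -30] LHS = 5·(…); ÷5 both sides, so div: 6*x = -6.
Step 6. [6*x = -6] 6 out front; divide by 6 ⇒ div: x = -1.

Answer: x ∈ {-1}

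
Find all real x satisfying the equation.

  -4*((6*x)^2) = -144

Step 1. [-4*((6*x)^2) = -144] LHS = -4·(…); ÷-4 both sides, so div: (6*x)^2 = 36.
Step 2. [(6*x)^2 = 36] √ both sides: 36 ≥ 0 gives two branches, so sqrt: 6*x = 6 or -6.
Step 3. [6*x = 6 or -6] LHS = 6·(…); ÷6 both sides ⇒ div: x = 1 or -1.

Answer: x ∈ {-1, 1}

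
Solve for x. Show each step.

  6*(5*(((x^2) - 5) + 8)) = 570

Step 1. [6*(5*(((x^2) - 5) + 8)) = 570] 6·(inner) — divide through by 6, so div: 5*(((x^2) - 5) + 8) = 95.
Step 2. [5*(((x^2) - 5) + 8) = 95] LHS = 5·(…); ÷5 both sides ⇒ div: ((x^2) - 5) + 8 = 19.
Step 3. [((x^2) - 5) + 8 = 19] subtract 8: x sits inside (… + 8), so sub: (x^2) - 5 = 11.
Step 4. [(x^2) - 5 = 11] the outer -5 inverts by adding 5 ⇒ sub: x^2 = 16.
Step 5. [x^2 = 16] √ both sides: 16 ≥ 0 gives two branches ⇒ sqrt: x = 4 or -4.

Answer: x ∈ {-4, 4}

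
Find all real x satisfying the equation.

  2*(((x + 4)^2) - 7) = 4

Step 1. [2*(((x + 4)^2) - 7) = 4] divide by the outer 2 ⇒ div: ((x + 4)^2) - 7 = 2.
Step 2. [((x + 4)^2) - 7 = 2] -7 is outermost — add 7 both sides ⇒ sub: (x + 4)^2 = 9.
Step 3. [(x + 4)^2 = 9] √ both sides: 9 ≥ 0 gives two branches ⇒ sqrt: x + 4 = 3 or -3.
Step 4. [x + 4 = 3 or -3] 4 comes off first (subtract 4). So sub: x = -1 or -7.

Answer: x ∈ {-7, -1}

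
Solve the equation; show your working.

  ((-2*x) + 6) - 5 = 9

Step 1. [((-2*x) + 6) - 5 = 9] -5 is outermost — add 5 both sides, so sub: (-2*x) + 6 = 14.
Step 2. [(-2*x) + 6 = 14] -2 | LHS and -2 | 14: pull -2 out ⇒ factor: x - 3 = -7.
Step 3. [x - 3 = -7] add 3: x sits inside (… - 3) ⇒ sub: x = -4.

Answer: x ∈ {-4}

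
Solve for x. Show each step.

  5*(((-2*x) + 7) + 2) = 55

Step 1. [5*(((-2*x) + 7) + 2) = 55] 5·(inner) — divide through by 5. So div: ((-2*x) + 7) + 2 = 11.
Step 2. [((-2*x) + 7) + 2 = 11] subtract 2: x sits inside (… + 2), so sub: (-2*x) + 7 = 9.
Step 3. [(-2*x) + 7 = 9] subtract 7: x sits inside (… + 7). So sub: -2*x = 2.
Step 4. [-2*x = 2] -2·(inner) — divide through by -2. So div: x = -1.

Answer: x ∈ {-1}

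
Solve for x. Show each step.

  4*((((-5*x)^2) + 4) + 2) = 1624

Step 1. [4*((((-5*x)^2) + 4) + 2) = 1624] LHS = 4·(…); ÷4 both sides ⇒ div: (((-5*x)^2) + 4) + 2 = 406.
Step 2. [(((-5*x)^2) + 4) + 2 = 406] subtract 2: x sits inside (… + 2). So sub: ((-5*x)^2) + 4 = 404.
Step 3. [((-5*x)^2) + 4 = 404] the outer +4 inverts by subtracting 4 ⇒ sub: (-5*x)^2 = 400.
Step 4. [(-5*x)^2 = 400] LHS squared, RHS 400 ≥ 0: apply √ (±) ⇒ sqrt: -5*x = 20 or -20.
Step 5. [-5*x = 20 or -20] leading coefficient -5: divide by -5, so div: x = -4 or 4.

Answer: x ∈ {-4, 4}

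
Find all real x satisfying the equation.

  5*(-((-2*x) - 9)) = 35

Step 1. [5*(-((-2*x) - 9)) = 35] 5·(inner) — divide through by 5. So div: -((-2*x) - 9) = 7.
Step 2. [-((-2*x) - 9) = 7] leading − — multiply by −1 ⇒ neg: (-2*x) - 9 = -7.
Step 3. [(-2*x) - 9 = -7] the outer -9 inverts by adding 9 ⇒ sub: -2*x = 2.
Step 4. [-2*x = 2] -2·(inner) — divide through by -2 ⇒ div: x = -1.

Answer: x ∈ {-1}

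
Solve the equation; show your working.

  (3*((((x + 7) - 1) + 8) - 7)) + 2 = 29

Step 1. [(3*((((x + 7) - 1) + 8) - 7)) + 2 = 29] the outer +2 inverts by subtracting 2. So sub: 3*((((x + 7) - 1) + 8) - 7) = 27.
Step 2. [3*((((x + 7) - 1) + 8) - 7) = 27] 3 out front; divide by 3. So div: (((x + 7) - 1) + 8) - 7 = 9.
Step 3. [(((x + 7) - 1) + 8) - 7 = 9] the outer -7 inverts by adding 7. So sub: ((x + 7) - 1) + 8 = 16.
Step 4. [((x + 7) - 1) + 8 = 16] subtract 8: x sits inside (… + 8), so sub: (x + 7) - 1 = 8.
Step 5. [(x + 7) - 1 = 8] 1 comes off first (add 1), so sub: x + 7 = 9.
Step 6. [x + 7 = 9] +7 is outermost — subtract 7 both sides, so sub: x = 2.

Answer: x ∈ {2}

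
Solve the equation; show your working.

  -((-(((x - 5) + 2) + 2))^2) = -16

Step 1. [-((-(((x - 5) + 2) + 2))^2) = -16] flip signs both sides. So neg: (-(((x - 5) + 2) + 2))^2 = 16.
Step 2. [(-(((x - 5) + 2) + 2))^2 = 16] 16 ≥ 0, LHS is (·)² — take ±√ ⇒ sqrt: -(((x - 5) + 2) + 2) = 4 or -4.
Step 3. [-(((x - 5) + 2) + 2) = 4 or -4] flip signs both sides. So neg: ((x - 5) + 2) + 2 = -4 or 4.
Step 4. [((x - 5) + 2) + 2 = -4 or 4] peel the +2: subtract 2 from each side ⇒ sub: (x - 5) + 2 = -6 or 2.
Step 5. [(x - 5) + 2 = -6 or 2] 2 comes off first (subtract 2) ⇒ sub: x - 5 = -8 or 0.
Step 6. [x - 5 = -8 or 0] the outer -5 inverts by adding 5 ⇒ sub: x = -3 or 5.

Answer: x ∈ {-3, 5}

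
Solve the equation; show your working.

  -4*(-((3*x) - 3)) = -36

Step 1. [-4*(-((3*x) - 3)) = -36] divide by the outer -4. So div: -((3*x) - 3) = 9.
Step 2. [-((3*x) - 3) = 9] flip signs both sides ⇒ neg: (3*x) - 3 = -9.
Step 3. [(3*x) - 3 = -9] common factor 3 (LHS and -9) — divide through ⇒ factor: x - 1 = -3.
Step 4. [x - 1 = -3] -1 is outermost — add 1 both sides. So sub: x = -2.

Answer: x ∈ {-2}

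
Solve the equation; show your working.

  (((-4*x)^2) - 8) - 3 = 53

Step 1. [(((-4*x)^2) - 8) - 3 = 53] peel the -3: add 3 from each side. So sub: ((-4*x)^2) - 8 = 56.
Step 2. [((-4*x)^2) - 8 = 56] the outer -8 inverts by adding 8. So sub: (-4*x)^2 = 64.
Step 3. [(-4*x)^2 = 64] LHS squared, RHS 64 ≥ 0: apply √ (±). So sqrt: -4*x = 8 or -8.
Step 4. [-4*x = 8 or -8] -4·(inner) — divide through by -4. So div: x = -2 or 2.

Answer: x ∈ {-2, 2}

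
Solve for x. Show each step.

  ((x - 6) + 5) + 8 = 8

Step 1. [((x - 6) + 5) + 8 = 8] +8 is outermost — subtract 8 both sides ⇒ sub: (x - 6) + 5 = 0.
Step 2. [(x - 6) + 5 = 0] subtract 5: x sits inside (… + 5) ⇒ sub: x - 6 = -5.
Step 3. [x - 6 = -5] peel the -6: add 6 from each side, so sub: x = 1.

Answer: x ∈ {1}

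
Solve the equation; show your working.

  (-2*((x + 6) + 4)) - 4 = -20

Step 1. [(-2*((x + 6) + 4)) - 4 = -20] -2 | LHS and -2 | -20: pull -2 out ⇒ factor: ((x + 6) + 4) + 2 = 10.
Step 2. [((x + 6) + 4) + 2 = 10] +2 is outermost — subtract 2 both sides ⇒ sub: (x + 6) + 4 = 8.
Step 3. [(x + 6) + 4 = 8] peel the +4: subtract 4 from each side ⇒ sub: x + 6 = 4.
Step 4. [x + 6 = 4] subtract 6: x sits inside (… + 6). So sub: x = -2.

Answer: x ∈ {-2}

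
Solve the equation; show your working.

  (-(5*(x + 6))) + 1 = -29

Step 1. [(-(5*(x + 6))) + 1 = -29] 1 comes off first (subtract 1), so sub: -(5*(x + 6)) = -30.
Step 2. [-(5*(x + 6)) = -30] flip signs both sides, so neg: 5*(x + 6) = 30.
Step 3. [5*(x + 6) = 30] divide by the outer 5. So div: x + 6 = 6.
Step 4. [x + 6 = 6] subtract 6: x sits inside (… + 6). So sub: x = 0.

Answer: x ∈ {0}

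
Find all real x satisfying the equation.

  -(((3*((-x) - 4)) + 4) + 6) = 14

Step 1. [-(((3*((-x) - 4)) + 4) + 6) = 14] leading − — multiply by −1. So neg: ((3*((-x) - 4)) + 4) + 6 = -14.
Step 2. [((3*((-x) - 4)) + 4) + 6 = -14] +6 is outermost — subtract 6 both sides, so sub: (3*((-x) - 4)) + 4 = -20.
Step 3. [(3*((-x) - 4)) + 4 = -20] the outer +4 inverts by subtracting 4 ⇒ sub: 3*((-x) - 4) = -24.
Step 4. [3*((-x) - 4) = -24] 3·(inner) — divide through by 3. So div: (-x) - 4 = -8.
Step 5. [(-x) - 4 = -8] add 4: x sits inside (… - 4) ⇒ sub: -x = -4.
Step 6. [-x = -4] flip signs both sides ⇒ neg: x = 4.

Answer: x ∈ {4}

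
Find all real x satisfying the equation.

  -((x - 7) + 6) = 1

Step 1. [-((x - 7) + 6) = 1] leading − — multiply by −1. So neg: (x - 7) + 6 = -1.
Step 2. [(x - 7) + 6 = -1] subtract 6: x sits inside (… + 6), so sub: x - 7 = -7.
Step 3. [x - 7 = -7] add 7: x sits inside (… - 7), so sub: x = 0.

Answer: x ∈ {0}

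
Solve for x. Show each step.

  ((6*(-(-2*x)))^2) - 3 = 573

Step 1. [((6*(-(-2*x)))^2) - 3 = 573] the outer -3 inverts by adding 3 ⇒ sub: (6*(-(-2*x)))^2 = 576.
Step 2. [(6*(-(-2*x)))^2 = 576] LHS squared, RHS 576 ≥ 0: apply √ (±) ⇒ sqrt: 6*(-(-2*x)) = 24 or -24.
Step 3. [6*(-(-2*x)) = 24 or -24] leading coefficient 6: divide by 6. So div: -(-2*x) = 4 or -4.
Step 4. [-(-2*x) = 4 or -4] leading − — multiply by −1 ⇒ neg: -2*x = -4 or 4.
Step 5. [-2*x = -4 or 4] divide by the outer -2, so div: x = 2 or -2.

Answer: x ∈ {-2, 2}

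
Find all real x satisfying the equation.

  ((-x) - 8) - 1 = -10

Step 1. [((-x) - 8) - 1 = -10] the outer -1 inverts by adding 1. So sub: (-x) - 8 = -9.
Step 2. [(-x) - 8 = -9] 8 comes off first (add 8). So sub: -x = -1.
Step 3. [-x = -1] flip signs both sides ⇒ neg: x = 1.

Answer: x ∈ {1}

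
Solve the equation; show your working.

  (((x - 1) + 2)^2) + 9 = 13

Step 1. [(((x - 1) + 2)^2) + 9 = 13] the outer +9 inverts by subtracting 9 ⇒ sub: ((x - 1) + 2)^2 = 4.
Step 2. [((x - 1) + 2)^2 = 4] √ both sides: 4 ≥ 0 gives two branches ⇒ sqrt: (x - 1) + 2 = 2 or -2.
Step 3. [(x - 1) + 2 = 2 or -2] +2 is outermost — subtract 2 both sides. So sub: x - 1 = 0 or -4.
Step 4. [x - 1 = 0 or -4] 1 comes off first (add 1) ⇒ sub: x = 1 or -3.

Answer: x ∈ {-3, 1}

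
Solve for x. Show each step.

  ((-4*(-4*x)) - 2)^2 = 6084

Step 1. [((-4*(-4*x)) - 2)^2 = 6084] LHS squared, RHS 6084 ≥ 0: apply √ (±) ⇒ sqrt: (-4*(-4*x)) - 2 = 78 or -78.
Step 2. [(-4*(-4*x)) - 2 = 78 or -78] add 2: x sits inside (… - 2), so sub: -4*(-4*x) = 80 or -76.
Step 3. [-4*(-4*x) = 80 or -76] divide by the outer -4. So div: -4*x = -20 or 19.
Step 4. [-4*x = -20 or 19] -4·(inner) — divide through by -4 ⇒ div: x = 5 or -19/4.

Answer: x ∈ {-19/4, 5}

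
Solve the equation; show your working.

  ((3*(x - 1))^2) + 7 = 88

Step 1. [((3*(x - 1))^2) + 7 = 88] +7 is outermost — subtract 7 both sides ⇒ sub: (3*(x - 1))^2 = 81.
Step 2. [(3*(x - 1))^2 = 81] LHS squared, RHS 81 ≥ 0: apply √ (±) ⇒ sqrt: 3*(x - 1) = 9 or -9.
Step 3. [3*(x - 1) = 9 or -9] divide by the outer 3. So div: x - 1 = 3 or -3.
Step 4. [x - 1 = 3 or -3] add 1: x sits inside (… - 1) ⇒ sub: x = 4 or -2.

Answer: x ∈ {-2, 4}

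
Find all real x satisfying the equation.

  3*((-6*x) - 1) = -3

Step 1. [3*((-6*x) - 1) = -3] divide by the outer 3. So div: (-6*x) - 1 = -1.
Step 2. [(-6*x) - 1 = -1] 1 comes off first (add 1). So sub: -6*x = 0.
Step 3. [-6*x = 0] divide by the outer -6. So div: x = 0.

Answer: x ∈ {0}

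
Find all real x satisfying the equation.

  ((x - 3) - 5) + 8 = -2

Step 1. [((x - 3) - 5) + 8 = -2] peel the +8: subtract 8 from each side. So sub: (x - 3) - 5 = -10.
Step 2. [(x - 3) - 5 = -10] peel the -5: add 5 from each side. So sub: x - 3 = -5.
Step 3. [x - 3 = -5] -3 is outermost — add 3 both sides, so sub: x = -2.

Answer: x ∈ {-2}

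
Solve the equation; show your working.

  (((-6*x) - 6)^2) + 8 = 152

Step 1. [(((-6*x) - 6)^2) + 8 = 152] peel the +8: subtract 8 from each side. So sub: ((-6*x) - 6)^2 = 144.
Step 2. [((-6*x) - 6)^2 = 144] LHS squared, RHS 144 ≥ 0: apply √ (±), so sqrt: (-6*x) - 6 = 12 or -12.
Step 3. [(-6*x) - 6 = 12 or -12] -6 divides every term; factor it out, so factor: x + 1 = -2 or 2.
Step 4. [x + 1 = -2 or 2] +1 is outermost — subtract 1 both sides. So sub: x = -3 or 1.

Answer: x ∈ {-3, 1}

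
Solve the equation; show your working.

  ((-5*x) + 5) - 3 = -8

Step 1. [((-5*x) + 5) - 3 = -8] the outer -3 inverts by adding 3. So sub: (-5*x) + 5 = -5.
Step 2. [(-5*x) + 5 = -5] the outer +5 inverts by subtracting 5 ⇒ sub: -5*x = -10.
Step 3. [-5*x = -10] -5 out front; divide by -5, so div: x = 2.

Answer: x ∈ {2}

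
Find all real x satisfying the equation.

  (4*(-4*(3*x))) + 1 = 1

Step 1. [(4*(-4*(3*x))) + 1 = 1] peel the +1: subtract 1 from each side, so sub: 4*(-4*(3*x)) = 0.
Step 2. [4*(-4*(3*x)) = 0] LHS = 4·(…); ÷4 both sides, so div: -4*(3*x) = 0.
Step 3. [-4*(3*x) = 0] -4 out front; divide by -4 ⇒ div: 3*x = 0.
Step 4. [3*x = 0] 3 out front; divide by 3, so div: x = 0.

Answer: x ∈ {0}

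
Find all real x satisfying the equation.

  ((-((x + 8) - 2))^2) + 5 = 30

Step 1. [((-((x + 8) - 2))^2) + 5 = 30] 5 comes off first (subtract 5), so sub: (-((x + 8) - 2))^2 = 25.
Step 2. [(-((x + 8) - 2))^2 = 25] LHS squared, RHS 25 ≥ 0: apply √ (±), so sqrt: -((x + 8) - 2) = 5 or -5.
Step 3. [-((x + 8) - 2) = 5 or -5] flip signs both sides, so neg: (x + 8) - 2 = -5 or 5.
Step 4. [(x + 8) - 2 = -5 or 5] peel the -2: add 2 from each side. So sub: x + 8 = -3 or 7.
Step 5. [x + 8 = -3 or 7] +8 is outermost — subtract 8 both sides, so sub: x = -11 or -1.

Answer: x ∈ {-11, -1}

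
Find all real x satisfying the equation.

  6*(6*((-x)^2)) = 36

Step 1. [6*(6*((-x)^2)) = 36] 6·(inner) — divide through by 6 ⇒ div: 6*((-x)^2) = 6.
Step 2. [6*((-x)^2) = 6] divide by the outer 6, so div: (-x)^2 = 1.
Step 3. [(-x)^2 = 1] LHS squared, RHS 1 ≥ 0: apply √ (±), so sqrt: -x = 1 or -1.
Step 4. [-x = 1 or -1] flip signs both sides, so neg: x = -1 or 1.

Answer: x ∈ {-1, 1}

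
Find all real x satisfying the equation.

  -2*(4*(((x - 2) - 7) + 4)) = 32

Step 1. [-2*(4*(((x - 2) - 7) + 4)) = 32] -2 out front; divide by -2. So div: 4*(((x - 2) - 7) + 4) = -16.
Step 2. [4*(((x - 2) - 7) + 4) = -16] 4·(inner) — divide through by 4 ⇒ div: ((x - 2) - 7) + 4 = -4.
Step 3. [((x - 2) - 7) + 4 = -4] +4 is outermost — subtract 4 both sides. So sub: (x - 2) - 7 = -8.
Step 4. [(x - 2) - 7 = -8] 7 comes off first (add 7) ⇒ sub: x - 2 = -1.
Step 5. [x - 2 = -1] the outer -2 inverts by adding 2. So sub: x = 1.

Answer: x ∈ {1}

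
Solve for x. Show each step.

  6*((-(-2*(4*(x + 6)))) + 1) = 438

Step 1. [6*((-(-2*(4*(x + 6)))) + 1) = 438] leading coefficient 6: divide by 6. So div: (-(-2*(4*(x + 6)))) + 1 = 73.
Step 2. [(-(-2*(4*(x + 6)))) + 1 = 73] peel the +1: subtract 1 from each side, so sub: -(-2*(4*(x + 6))) = 72.
Step 3. [-(-2*(4*(x + 6))) = 72] flip signs both sides ⇒ neg: -2*(4*(x + 6)) = -72.
Step 4. [-2*(4*(x + 6)) = -72] leading coefficient -2: divide by -2. So div: 4*(x + 6) = 36.
Step 5. [4*(x + 6) = 36] LHS = 4·(…); ÷4 both sides. So div: x + 6 = 9.
Step 6. [x + 6 = 9] the outer +6 inverts by subtracting 6 ⇒ sub: x = 3.

Answer: x ∈ {3}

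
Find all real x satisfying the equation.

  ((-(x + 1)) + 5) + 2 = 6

Step 1. [((-(x + 1)) + 5) + 2 = 6] +2 is outermost — subtract 2 both sides, so sub: (-(x + 1)) + 5 = 4.
Step 2. [(-(x + 1)) + 5 = 4] subtract 5: x sits inside (… + 5). So sub: -(x + 1) = -1.
Step 3. [-(x + 1) = -1] LHS negated; negate both sides, so neg: x + 1 = 1.
Step 4. [x + 1 = 1] 1 comes off first (subtract 1) ⇒ sub: x = 0.

Answer: x ∈ {0}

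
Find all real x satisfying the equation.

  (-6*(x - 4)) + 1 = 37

Step 1. [(-6*(x - 4)) + 1 = 37] +1 is outermost — subtract 1 both sides. So sub: -6*(x - 4) = 36.
Step 2. [-6*(x - 4) = 36] leading coefficient -6: divide by -6, so div: x - 4 = -6.
Step 3. [x - 4 = -6] -4 is outermost — add 4 both sides. So sub: x = -2.

Answer: x ∈ {-2}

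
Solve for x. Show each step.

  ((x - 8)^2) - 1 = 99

Step 1. [((x - 8)^2) - 1 = 99] add 1: x sits inside (… - 1) ⇒ sub: (x - 8)^2 = 100.
Step 2. [(x - 8)^2 = 100] 100 ≥ 0, LHS is (·)² — take ±√, so sqrt: x - 8 = 10 or -10.
Step 3. [x - 8 = 10 or -10] 8 comes off first (add 8), so sub: x = 18 or -2.

Answer: x ∈ {-2, 18}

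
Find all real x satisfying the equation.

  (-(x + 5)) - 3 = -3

Step 1. [(-(x + 5)) - 3 = -3] peel the -3: add 3 from each side, so sub: -(x + 5) = 0.
Step 2. [-(x + 5) = 0] LHS negated; negate both sides, so neg: x + 5 = 0.
Step 3. [x + 5 = 0] peel the +5: subtract 5 from each side, so sub: x = -5.

Answer: x ∈ {-5}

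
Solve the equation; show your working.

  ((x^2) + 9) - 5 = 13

Step 1. [((x^2) + 9) - 5 = 13] -5 is outermost — add 5 both sides. So sub: (x^2) + 9 = 18.
Step 2. [(x^2) + 9 = 18] peel the +9: subtract 9 from each side ⇒ sub: x^2 = 9.
Step 3. [x^2 = 9] LHS squared, RHS 9 ≥ 0: apply √ (±). So sqrt: x = 3 or -3.

Answer: x ∈ {-3, 3}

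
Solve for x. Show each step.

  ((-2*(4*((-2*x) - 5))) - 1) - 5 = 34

Step 1. [((-2*(4*((-2*x) - 5))) - 1) - 5 = 34] peel the -5: add 5 from each side ⇒ sub: (-2*(4*((-2*x) - 5))) - 1 = 39.
Step 2. [(-2*(4*((-2*x) - 5))) - 1 = 39] add 1: x sits inside (… - 1) ⇒ sub: -2*(4*((-2*x) - 5)) = 40.
Step 3. [-2*(4*((-2*x) - 5)) = 40] -2 out front; divide by -2, so div: 4*((-2*x) - 5) = -20.
Step 4. [4*((-2*x) - 5) = -20] 4·(inner) — divide through by 4 ⇒ div: (-2*x) - 5 = -5.
Step 5. [(-2*x) - 5 = -5] 5 comes off first (add 5). So sub: -2*x = 0.
Step 6. [-2*x = 0] -2 out front; divide by -2, so div: x = 0.

Answer: x ∈ {0}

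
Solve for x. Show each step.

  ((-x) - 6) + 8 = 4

Step 1. [((-x) - 6) + 8 = 4] peel the +8: subtract 8 from each side, so sub: (-x) - 6 = -4.
Step 2. [(-x) - 6 = -4] peel the -6: add 6 from each side. So sub: -x = 2.
Step 3. [-x = 2] LHS negated; negate both sides. So neg: x = -2.

Answer: x ∈ {-2}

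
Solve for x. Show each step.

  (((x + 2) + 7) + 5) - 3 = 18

Step 1. [(((x + 2) + 7) + 5) - 3 = 18] add 3: x sits inside (… - 3) ⇒ sub: ((x + 2) + 7) + 5 = 21.
Step 2. [((x + 2) + 7) + 5 = 21] subtract 5: x sits inside (… + 5). So sub: (x + 2) + 7 = 16.
Step 3. [(x + 2) + 7 = 16] peel the +7: subtract 7 from each side ⇒ sub: x + 2 = 9.
Step 4. [x + 2 = 9] the outer +2 inverts by subtracting 2 ⇒ sub: x = 7.

Answer: x ∈ {7}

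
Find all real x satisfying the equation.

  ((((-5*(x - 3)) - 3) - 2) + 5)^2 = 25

Step 1. [((((-5*(x - 3)) - 3) - 2) + 5)^2 = 25] √ both sides: 25 ≥ 0 gives two branches ⇒ sqrt: (((-5*(x - 3)) - 3) - 2) + 5 = 5 or -5.
Step 2. [(((-5*(x - 3)) - 3) - 2) + 5 = 5 or -5] the outer +5 inverts by subtracting 5, so sub: ((-5*(x - 3)) - 3) - 2 = 0 or -10.
Step 3. [((-5*(x - 3)) - 3) - 2 = 0 or -10] peel the -2: add 2 from each side. So sub: (-5*(x - 3)) - 3 = 2 or -8.
Step 4. [(-5*(x - 3)) - 3 = 2 or -8] -3 is outermost — add 3 both sides ⇒ sub: -5*(x - 3) = 5 or -5.
Step 5. [-5*(x - 3) = 5 or -5] divide by the outer -5. So div: x - 3 = -1 or 1.
Step 6. [x - 3 = -1 or 1] -3 is outermost — add 3 both sides, so sub: x = 2 or 4.

Answer: x ∈ {2, 4}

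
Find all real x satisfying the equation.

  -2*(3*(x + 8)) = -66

Step 1. [-2*(3*(x + 8)) = -66] LHS = -2·(…); ÷-2 both sides ⇒ div: 3*(x + 8) = 33.
Step 2. [3*(x + 8) = 33] divide by the outer 3 ⇒ div: x + 8 = 11.
Step 3. [x + 8 = 11] the outer +8 inverts by subtracting 8, so sub: x = 3.

Answer: x ∈ {3}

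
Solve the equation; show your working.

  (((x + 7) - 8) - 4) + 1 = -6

Step 1. [(((x + 7) - 8) - 4) + 1 = -6] 1 comes off first (subtract 1) ⇒ sub: ((x + 7) - 8) - 4 = -7.
Step 2. [((x + 7) - 8) - 4 = -7] add 4: x sits inside (… - 4), so sub: (x + 7) - 8 = -3.
Step 3. [(x + 7) - 8 = -3] -8 is outermost — add 8 both sides, so sub: x + 7 = 5.
Step 4. [x + 7 = 5] peel the +7: subtract 7 from each side. So sub: x = -2.

Answer: x ∈ {-2}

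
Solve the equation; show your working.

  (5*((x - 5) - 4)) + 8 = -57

Step 1. [(5*((x - 5) - 4)) + 8 = -57] the outer +8 inverts by subtracting 8 ⇒ sub: 5*((x - 5) - 4) = -65.
Step 2. [5*((x - 5) - 4) = -65] LHS = 5·(…); ÷5 both sides. So div: (x - 5) - 4 = -13.
Step 3. [(x - 5) - 4 = -13] the outer -4 inverts by adding 4 ⇒ sub: x - 5 = -9.
Step 4. [x - 5 = -9] peel the -5: add 5 from each side. So sub: x = -4.

Answer: x ∈ {-4}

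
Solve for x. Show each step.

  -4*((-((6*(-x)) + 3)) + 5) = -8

Step 1. [-4*((-((6*(-x)) + 3)) + 5) = -8] LHS = -4·(…); ÷-4 both sides. So div: (-((6*(-x)) + 3)) + 5 = 2.
Step 2. [(-((6*(-x)) + 3)) + 5 = 2] 5 comes off first (subtract 5) ⇒ sub: -((6*(-x)) + 3) = -3.
Step 3. [-((6*(-x)) + 3) = -3] LHS negated; negate both sides. So neg: (6*(-x)) + 3 = 3.
Step 4. [(6*(-x)) + 3 = 3] peel the +3: subtract 3 from each side. So sub: 6*(-x) = 0.
Step 5. [6*(-x) = 0] 6 out front; divide by 6, so div: -x = 0.
Step 6. [-x = 0] leading − — multiply by −1, so neg: x = 0.

Answer: x ∈ {0}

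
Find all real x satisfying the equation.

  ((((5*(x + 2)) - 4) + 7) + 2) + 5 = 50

Step 1. [((((5*(x + 2)) - 4) + 7) + 2) + 5 = 50] subtract 5: x sits inside (… + 5) ⇒ sub: (((5*(x + 2)) - 4) + 7) + 2 = 45.
Step 2. [(((5*(x + 2)) - 4) + 7) + 2 = 45] subtract 2: x sits inside (… + 2), so sub: ((5*(x + 2)) - 4) + 7 = 43.
Step 3. [((5*(x + 2)) - 4) + 7 = 43] 7 comes off first (subtract 7), so sub: (5*(x + 2)) - 4 = 36.
Step 4. [(5*(x + 2)) - 4 = 36] add 4: x sits inside (… - 4) ⇒ sub: 5*(x + 2) = 40.
Step 5. [5*(x + 2) = 40] leading coefficient 5: divide by 5. So div: x + 2 = 8.
Step 6. [x + 2 = 8] +2 is outermost — subtract 2 both sides, so sub: x = 6.

Answer: x ∈ {6}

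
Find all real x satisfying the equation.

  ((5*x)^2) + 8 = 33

Step 1. [((5*x)^2) + 8 = 33] +8 is outermost — subtract 8 both sides ⇒ sub: (5*x)^2 = 25.
Step 2. [(5*x)^2 = 25] √ both sides: 25 ≥ 0 gives two branches, so sqrt: 5*x = 5 or -5.
Step 3. [5*x = 5 or -5] divide by the outer 5, so div: x = 1 or -1.

Answer: x ∈ {-1, 1}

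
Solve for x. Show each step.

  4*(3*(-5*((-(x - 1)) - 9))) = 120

Step 1. [4*(3*(-5*((-(x - 1)) - 9))) = 120] LHS = 4·(…); ÷4 both sides, so div: 3*(-5*((-(x - 1)) - 9)) = 30.
Step 2. [3*(-5*((-(x - 1)) - 9)) = 30] leading coefficient 3: divide by 3. So div: -5*((-(x - 1)) - 9) = 10.
Step 3. [-5*((-(x - 1)) - 9) = 10] -5·(inner) — divide through by -5, so div: (-(x - 1)) - 9 = -2.
Step 4. [(-(x - 1)) - 9 = -2] 9 comes off first (add 9) ⇒ sub: -(x - 1) = 7.
Step 5. [-(x - 1) = 7] flip signs both sides. So neg: x - 1 = -7.
Step 6. [x - 1 = -7] peel the -1: add 1 from each side. So sub: x = -6.

Answer: x ∈ {-6}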